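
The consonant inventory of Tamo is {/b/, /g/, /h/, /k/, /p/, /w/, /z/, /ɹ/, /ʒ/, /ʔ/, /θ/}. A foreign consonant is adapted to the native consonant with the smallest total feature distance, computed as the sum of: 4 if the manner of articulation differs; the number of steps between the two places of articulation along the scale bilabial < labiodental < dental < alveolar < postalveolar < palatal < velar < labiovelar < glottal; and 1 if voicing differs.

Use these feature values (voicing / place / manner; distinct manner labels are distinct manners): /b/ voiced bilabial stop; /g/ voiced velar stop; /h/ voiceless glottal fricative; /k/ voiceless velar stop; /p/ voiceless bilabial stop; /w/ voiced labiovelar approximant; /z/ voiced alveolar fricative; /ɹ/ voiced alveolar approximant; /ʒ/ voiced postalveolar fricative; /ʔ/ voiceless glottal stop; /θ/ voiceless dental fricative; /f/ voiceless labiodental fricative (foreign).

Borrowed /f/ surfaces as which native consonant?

θ

/θ/ is closest: same manner (fricative), place distance 1 (labiodental→dental), same voicing; total 1. Next closest is /z/ at distance 3.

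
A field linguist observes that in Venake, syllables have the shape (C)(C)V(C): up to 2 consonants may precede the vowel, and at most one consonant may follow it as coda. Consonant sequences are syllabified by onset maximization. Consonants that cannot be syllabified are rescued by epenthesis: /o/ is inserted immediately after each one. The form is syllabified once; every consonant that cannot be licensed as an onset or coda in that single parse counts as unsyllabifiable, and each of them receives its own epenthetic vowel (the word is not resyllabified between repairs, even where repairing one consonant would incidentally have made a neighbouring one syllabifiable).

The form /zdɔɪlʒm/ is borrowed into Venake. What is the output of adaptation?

Under (C)(C)V(C), the unsyllabifiable consonants are /ʒ/, /m/ (at most one coda consonant is licensed; onsets may contain at most 2 consonants).
Each unlicensed consonant becomes the onset of a new syllable: /ʒ/ → /ʒo/, /m/ → /mo/.

zdɔɪlʒomo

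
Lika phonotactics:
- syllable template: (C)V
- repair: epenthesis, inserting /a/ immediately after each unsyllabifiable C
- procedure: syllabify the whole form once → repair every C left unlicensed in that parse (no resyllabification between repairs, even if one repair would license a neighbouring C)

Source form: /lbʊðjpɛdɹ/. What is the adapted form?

Syllabifying with onset maximization leaves /l/, /ð/, /j/, /d/, /ɹ/ stranded (no codas are permitted; onsets are limited to one consonant).
Each unlicensed consonant becomes the onset of a new syllable: /l/ → /la/, /ð/ → /ða/, /j/ → /ja/, /d/ → /da/, /ɹ/ → /ɹa/.

labʊðajapɛdaɹa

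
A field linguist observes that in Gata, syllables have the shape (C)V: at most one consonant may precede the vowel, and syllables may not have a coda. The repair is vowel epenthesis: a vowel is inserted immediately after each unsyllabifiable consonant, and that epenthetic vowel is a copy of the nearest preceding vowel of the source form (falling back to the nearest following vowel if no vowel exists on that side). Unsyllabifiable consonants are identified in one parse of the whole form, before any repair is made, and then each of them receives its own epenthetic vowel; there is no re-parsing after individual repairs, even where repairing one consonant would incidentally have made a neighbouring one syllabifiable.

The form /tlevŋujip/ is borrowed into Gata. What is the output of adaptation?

Syllabifying with onset maximization leaves /t/, /v/, /p/ stranded (no codas are permitted; onsets are limited to one consonant).
Inserting the epenthetic vowel yields /t/ → /te/, /v/ → /ve/, /p/ → /pi/.

televeŋujipi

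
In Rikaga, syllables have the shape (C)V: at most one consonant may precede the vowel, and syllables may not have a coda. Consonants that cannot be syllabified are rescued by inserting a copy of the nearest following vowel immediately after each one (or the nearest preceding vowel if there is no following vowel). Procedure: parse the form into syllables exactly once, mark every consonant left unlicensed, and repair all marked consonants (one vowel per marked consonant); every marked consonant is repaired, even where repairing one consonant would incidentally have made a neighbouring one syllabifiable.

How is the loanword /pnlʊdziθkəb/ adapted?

Syllabifying with onset maximization leaves /p/, /n/, /d/, /θ/, /b/ stranded (no codas are permitted; onsets are limited to one consonant).
Epenthesis after each stranded consonant: /p/ → /pʊ/, /n/ → /nʊ/, /d/ → /di/, /θ/ → /θə/, /b/ → /bə/.

pʊnʊlʊdiziθəkəbə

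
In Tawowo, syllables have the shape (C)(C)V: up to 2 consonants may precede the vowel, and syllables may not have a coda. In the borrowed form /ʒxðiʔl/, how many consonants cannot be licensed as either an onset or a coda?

3

The consonants /ʒ/, /ʔ/, /l/ cannot be parsed into a legal (C)(C)V syllable (no codas are permitted; onsets may contain at most 2 consonants).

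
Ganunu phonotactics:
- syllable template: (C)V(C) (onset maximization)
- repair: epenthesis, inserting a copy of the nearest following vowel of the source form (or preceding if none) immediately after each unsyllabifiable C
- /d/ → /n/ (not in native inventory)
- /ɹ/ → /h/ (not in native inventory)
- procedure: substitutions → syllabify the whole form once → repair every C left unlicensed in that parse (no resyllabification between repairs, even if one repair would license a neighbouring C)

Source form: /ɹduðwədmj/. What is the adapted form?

Substitution: /ɹ/ → /h/, /d/ → /n/, giving /hnuðwənmj/.
Syllabifying with onset maximization leaves /h/, /m/, /j/ stranded (at most one coda consonant is licensed; onsets are limited to one consonant).
Each unlicensed consonant becomes the onset of a new syllable: /h/ → /hu/, /m/ → /mə/, /j/ → /jə/.

hunuðwənməjə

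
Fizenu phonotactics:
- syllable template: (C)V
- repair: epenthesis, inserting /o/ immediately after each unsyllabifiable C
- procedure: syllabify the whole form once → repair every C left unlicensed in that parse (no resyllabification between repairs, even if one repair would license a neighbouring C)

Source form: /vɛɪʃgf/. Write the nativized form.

vɛɪʃogofo

Under (C)V, the unsyllabifiable consonants are /ʃ/, /g/, /f/ (no codas are permitted; onsets are limited to one consonant).
Inserting the epenthetic vowel yields /ʃ/ → /ʃo/, /g/ → /go/, /f/ → /fo/.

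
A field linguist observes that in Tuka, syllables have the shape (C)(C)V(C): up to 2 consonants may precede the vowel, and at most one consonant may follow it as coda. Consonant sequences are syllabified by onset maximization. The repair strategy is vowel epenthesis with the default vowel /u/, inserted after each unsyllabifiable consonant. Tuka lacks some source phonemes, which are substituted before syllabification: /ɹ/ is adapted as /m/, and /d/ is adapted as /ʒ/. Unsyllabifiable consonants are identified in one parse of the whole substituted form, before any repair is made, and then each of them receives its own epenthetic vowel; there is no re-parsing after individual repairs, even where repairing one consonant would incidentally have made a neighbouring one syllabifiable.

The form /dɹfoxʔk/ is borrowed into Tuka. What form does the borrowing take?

ʒumfoxʔuku

Substitution: /d/ → /ʒ/, /ɹ/ → /m/, giving /ʒmfoxʔk/.
Under (C)(C)V(C), the unsyllabifiable consonants are /ʒ/, /ʔ/, /k/ (at most one coda consonant is licensed; onsets may contain at most 2 consonants).
Inserting the epenthetic vowel yields /ʒ/ → /ʒu/, /ʔ/ → /ʔu/, /k/ → /ku/.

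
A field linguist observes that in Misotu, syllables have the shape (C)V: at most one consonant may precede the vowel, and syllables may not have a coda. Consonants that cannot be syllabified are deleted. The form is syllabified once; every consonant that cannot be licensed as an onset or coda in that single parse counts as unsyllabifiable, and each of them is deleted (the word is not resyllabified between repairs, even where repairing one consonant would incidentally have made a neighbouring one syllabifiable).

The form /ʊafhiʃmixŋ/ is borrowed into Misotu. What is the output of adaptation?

Syllabifying with onset maximization leaves /f/, /ʃ/, /x/, /ŋ/ stranded (no codas are permitted; onsets are limited to one consonant).
Deleting the stranded consonants removes /f/, /ʃ/, /x/, /ŋ/.

ʊahimi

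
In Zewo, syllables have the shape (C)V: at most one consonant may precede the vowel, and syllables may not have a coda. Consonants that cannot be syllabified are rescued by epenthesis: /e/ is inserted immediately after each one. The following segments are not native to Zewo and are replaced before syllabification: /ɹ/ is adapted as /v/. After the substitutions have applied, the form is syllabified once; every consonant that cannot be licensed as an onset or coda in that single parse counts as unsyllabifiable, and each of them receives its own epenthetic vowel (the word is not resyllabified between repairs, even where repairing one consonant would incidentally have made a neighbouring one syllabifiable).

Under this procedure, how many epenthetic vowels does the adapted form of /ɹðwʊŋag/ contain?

After substitution the input is /vðwʊŋag/.
The unsyllabifiable consonants are /v/, /ð/, /g/; each receives one epenthetic vowel.

3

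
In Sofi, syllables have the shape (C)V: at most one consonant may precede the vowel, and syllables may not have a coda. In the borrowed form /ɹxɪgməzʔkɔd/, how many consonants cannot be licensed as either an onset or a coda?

Under (C)V, the unsyllabifiable consonants are /ɹ/, /g/, /z/, /ʔ/, /d/ (no codas are permitted; onsets are limited to one consonant).

5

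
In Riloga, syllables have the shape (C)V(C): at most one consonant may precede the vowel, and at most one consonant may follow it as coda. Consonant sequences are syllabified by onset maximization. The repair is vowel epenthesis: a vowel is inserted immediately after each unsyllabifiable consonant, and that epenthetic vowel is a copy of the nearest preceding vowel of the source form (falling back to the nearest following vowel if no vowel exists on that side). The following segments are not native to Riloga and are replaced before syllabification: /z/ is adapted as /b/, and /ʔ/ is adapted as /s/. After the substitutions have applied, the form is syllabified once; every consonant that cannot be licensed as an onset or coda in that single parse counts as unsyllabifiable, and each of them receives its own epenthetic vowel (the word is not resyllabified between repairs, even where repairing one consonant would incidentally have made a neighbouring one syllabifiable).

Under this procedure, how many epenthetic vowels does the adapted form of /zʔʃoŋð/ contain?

3

After substitution the input is /bsʃoŋð/.
The unsyllabifiable consonants are /b/, /s/, /ð/; each receives one epenthetic vowel.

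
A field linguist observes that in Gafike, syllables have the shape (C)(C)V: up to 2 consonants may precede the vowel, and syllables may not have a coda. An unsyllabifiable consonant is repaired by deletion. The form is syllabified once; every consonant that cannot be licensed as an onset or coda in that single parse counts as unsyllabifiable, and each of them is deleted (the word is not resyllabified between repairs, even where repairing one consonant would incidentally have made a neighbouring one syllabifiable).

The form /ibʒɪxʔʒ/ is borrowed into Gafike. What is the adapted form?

ibʒɪ

Under (C)(C)V, the unsyllabifiable consonants are /x/, /ʔ/, /ʒ/ (no codas are permitted; onsets may contain at most 2 consonants).
Deleting the stranded consonants removes /x/, /ʔ/, /ʒ/.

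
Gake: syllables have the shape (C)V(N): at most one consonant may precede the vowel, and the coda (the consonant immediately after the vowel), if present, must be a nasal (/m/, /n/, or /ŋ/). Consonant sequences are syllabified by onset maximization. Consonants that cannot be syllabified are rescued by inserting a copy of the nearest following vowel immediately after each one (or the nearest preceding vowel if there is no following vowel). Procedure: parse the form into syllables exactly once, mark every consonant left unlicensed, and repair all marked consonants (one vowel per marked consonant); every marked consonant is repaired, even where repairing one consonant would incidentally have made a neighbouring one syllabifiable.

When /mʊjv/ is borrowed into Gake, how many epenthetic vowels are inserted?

The unsyllabifiable consonants are /j/, /v/; each receives one epenthetic vowel.

2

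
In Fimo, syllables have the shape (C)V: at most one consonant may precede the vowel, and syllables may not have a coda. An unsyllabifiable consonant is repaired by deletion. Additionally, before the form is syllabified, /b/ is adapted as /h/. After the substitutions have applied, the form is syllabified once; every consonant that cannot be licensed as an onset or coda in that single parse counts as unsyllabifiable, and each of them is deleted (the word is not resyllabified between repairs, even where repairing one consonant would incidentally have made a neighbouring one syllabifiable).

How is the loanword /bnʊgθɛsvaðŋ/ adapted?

nʊθɛva

Substitution: /b/ → /h/, giving /hnʊgθɛsvaðŋ/.
The consonants /h/, /g/, /s/, /ð/, /ŋ/ cannot be parsed into a legal (C)V syllable (no codas are permitted; onsets are limited to one consonant).
Deleting the stranded consonants removes /h/, /g/, /s/, /ð/, /ŋ/.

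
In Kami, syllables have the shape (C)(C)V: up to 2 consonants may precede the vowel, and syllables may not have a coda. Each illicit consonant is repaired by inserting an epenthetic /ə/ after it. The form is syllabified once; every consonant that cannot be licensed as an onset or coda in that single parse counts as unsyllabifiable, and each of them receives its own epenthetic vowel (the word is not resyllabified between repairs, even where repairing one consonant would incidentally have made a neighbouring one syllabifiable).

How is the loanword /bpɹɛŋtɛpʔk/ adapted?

bəpɹɛŋtɛpəʔəkə

The consonants /b/, /p/, /ʔ/, /k/ cannot be parsed into a legal (C)(C)V syllable (no codas are permitted; onsets may contain at most 2 consonants).
Each unlicensed consonant becomes the onset of a new syllable: /b/ → /bə/, /p/ → /pə/, /ʔ/ → /ʔə/, /k/ → /kə/.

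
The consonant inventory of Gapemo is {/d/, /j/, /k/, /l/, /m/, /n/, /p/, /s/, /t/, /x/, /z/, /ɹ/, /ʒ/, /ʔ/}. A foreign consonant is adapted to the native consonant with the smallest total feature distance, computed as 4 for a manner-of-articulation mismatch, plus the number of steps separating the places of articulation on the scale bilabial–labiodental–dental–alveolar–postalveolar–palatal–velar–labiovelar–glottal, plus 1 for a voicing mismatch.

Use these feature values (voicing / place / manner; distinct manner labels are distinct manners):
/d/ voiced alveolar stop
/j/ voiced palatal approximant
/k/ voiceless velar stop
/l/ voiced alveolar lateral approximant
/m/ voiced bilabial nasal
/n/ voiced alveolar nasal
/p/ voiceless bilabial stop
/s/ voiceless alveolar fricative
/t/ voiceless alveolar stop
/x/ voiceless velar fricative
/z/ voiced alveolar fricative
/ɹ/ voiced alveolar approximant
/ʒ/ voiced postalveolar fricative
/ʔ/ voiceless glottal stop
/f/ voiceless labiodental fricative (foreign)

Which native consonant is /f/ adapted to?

s

/s/ is closest: same manner (fricative), place distance 2 (labiodental→alveolar), same voicing; total 2. Next closest is /z/ at distance 3.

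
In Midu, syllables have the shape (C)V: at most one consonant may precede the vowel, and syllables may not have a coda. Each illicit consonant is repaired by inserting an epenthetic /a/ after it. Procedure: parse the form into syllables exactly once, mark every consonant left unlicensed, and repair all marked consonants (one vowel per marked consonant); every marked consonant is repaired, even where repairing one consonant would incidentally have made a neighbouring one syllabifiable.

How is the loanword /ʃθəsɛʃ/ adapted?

The consonants /ʃ/, /ʃ/ cannot be parsed into a legal (C)V syllable (no codas are permitted; onsets are limited to one consonant).
Epenthesis after each stranded consonant: /ʃ/ → /ʃa/, /ʃ/ → /ʃa/.

ʃaθəsɛʃa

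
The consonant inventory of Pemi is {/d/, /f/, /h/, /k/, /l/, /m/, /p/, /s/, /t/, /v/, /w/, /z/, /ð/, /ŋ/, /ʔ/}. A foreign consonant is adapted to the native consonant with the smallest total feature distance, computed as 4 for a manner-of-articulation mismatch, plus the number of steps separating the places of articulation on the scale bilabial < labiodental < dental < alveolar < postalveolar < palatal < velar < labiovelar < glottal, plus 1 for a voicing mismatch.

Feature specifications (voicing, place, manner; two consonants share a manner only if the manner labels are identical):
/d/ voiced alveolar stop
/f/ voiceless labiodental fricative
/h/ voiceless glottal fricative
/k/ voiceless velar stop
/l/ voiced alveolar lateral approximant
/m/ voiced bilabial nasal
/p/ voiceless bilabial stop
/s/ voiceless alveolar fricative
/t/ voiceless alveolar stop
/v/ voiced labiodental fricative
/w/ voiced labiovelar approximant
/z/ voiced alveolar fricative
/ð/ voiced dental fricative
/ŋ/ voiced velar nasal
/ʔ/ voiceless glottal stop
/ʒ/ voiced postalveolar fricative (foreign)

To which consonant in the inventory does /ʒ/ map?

/z/ is closest: same manner (fricative), place distance 1 (postalveolar→alveolar), same voicing; total 1. Next closest is /s/ at distance 2.

z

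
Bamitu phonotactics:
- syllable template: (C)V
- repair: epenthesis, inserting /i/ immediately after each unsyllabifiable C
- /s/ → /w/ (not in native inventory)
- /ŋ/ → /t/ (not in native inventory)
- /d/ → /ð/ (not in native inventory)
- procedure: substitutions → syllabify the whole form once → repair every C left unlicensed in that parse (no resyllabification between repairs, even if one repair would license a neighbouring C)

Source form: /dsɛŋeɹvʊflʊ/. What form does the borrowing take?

Substitution: /d/ → /ð/, /s/ → /w/, /ŋ/ → /t/, giving /ðwɛteɹvʊflʊ/.
Under (C)V, the unsyllabifiable consonants are /ð/, /ɹ/, /f/ (no codas are permitted; onsets are limited to one consonant).
Epenthesis after each stranded consonant: /ð/ → /ði/, /ɹ/ → /ɹi/, /f/ → /fi/.

ðiwɛteɹivʊfilʊ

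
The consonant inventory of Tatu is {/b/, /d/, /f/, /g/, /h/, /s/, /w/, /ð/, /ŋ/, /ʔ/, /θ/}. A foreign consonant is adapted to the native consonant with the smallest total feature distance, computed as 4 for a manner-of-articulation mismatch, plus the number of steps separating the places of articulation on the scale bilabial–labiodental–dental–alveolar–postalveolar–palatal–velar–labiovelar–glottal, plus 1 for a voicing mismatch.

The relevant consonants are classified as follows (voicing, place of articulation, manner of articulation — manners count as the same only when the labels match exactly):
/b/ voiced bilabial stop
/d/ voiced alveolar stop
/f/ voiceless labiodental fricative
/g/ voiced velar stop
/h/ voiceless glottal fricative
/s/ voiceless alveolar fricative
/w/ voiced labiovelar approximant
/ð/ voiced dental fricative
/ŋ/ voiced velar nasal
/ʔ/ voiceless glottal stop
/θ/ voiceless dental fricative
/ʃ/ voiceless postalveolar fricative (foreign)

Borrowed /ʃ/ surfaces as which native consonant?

s

/s/ is closest: same manner (fricative), place distance 1 (postalveolar→alveolar), same voicing; total 1. Next closest is /θ/ at distance 2.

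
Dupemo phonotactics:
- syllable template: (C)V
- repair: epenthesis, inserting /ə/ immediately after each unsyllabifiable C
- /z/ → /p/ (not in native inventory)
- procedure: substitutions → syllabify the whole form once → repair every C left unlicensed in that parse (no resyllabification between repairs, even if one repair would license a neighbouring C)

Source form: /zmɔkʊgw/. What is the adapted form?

pəmɔkʊgəwə

Substitution: /z/ → /p/, giving /pmɔkʊgw/.
Syllabifying with onset maximization leaves /p/, /g/, /w/ stranded (no codas are permitted; onsets are limited to one consonant).
Inserting the epenthetic vowel yields /p/ → /pə/, /g/ → /gə/, /w/ → /wə/.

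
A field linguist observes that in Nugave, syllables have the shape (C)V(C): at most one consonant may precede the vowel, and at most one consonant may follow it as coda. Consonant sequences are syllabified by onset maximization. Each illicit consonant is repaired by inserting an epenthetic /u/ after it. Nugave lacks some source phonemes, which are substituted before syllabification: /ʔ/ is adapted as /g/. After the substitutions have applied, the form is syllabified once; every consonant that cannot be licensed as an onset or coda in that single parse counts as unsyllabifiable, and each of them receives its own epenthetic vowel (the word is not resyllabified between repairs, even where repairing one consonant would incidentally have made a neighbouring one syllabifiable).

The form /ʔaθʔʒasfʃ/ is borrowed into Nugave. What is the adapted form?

Substitution: /ʔ/ → /g/, giving /gaθgʒasfʃ/.
Syllabifying with onset maximization leaves /g/, /f/, /ʃ/ stranded (at most one coda consonant is licensed; onsets are limited to one consonant).
Each unlicensed consonant becomes the onset of a new syllable: /g/ → /gu/, /f/ → /fu/, /ʃ/ → /ʃu/.

gaθguʒasfuʃu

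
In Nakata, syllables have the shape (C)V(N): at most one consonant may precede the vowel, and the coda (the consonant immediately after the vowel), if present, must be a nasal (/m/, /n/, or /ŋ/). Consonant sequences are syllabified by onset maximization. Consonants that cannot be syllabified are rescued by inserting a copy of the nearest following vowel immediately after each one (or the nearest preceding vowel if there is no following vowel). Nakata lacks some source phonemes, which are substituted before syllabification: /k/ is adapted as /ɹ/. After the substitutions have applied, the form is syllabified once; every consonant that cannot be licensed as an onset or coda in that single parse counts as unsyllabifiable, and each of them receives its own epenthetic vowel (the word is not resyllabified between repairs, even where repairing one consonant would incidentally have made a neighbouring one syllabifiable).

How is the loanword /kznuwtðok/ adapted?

ɹuzunuwotoðoɹo

Substitution: /k/ → /ɹ/, giving /ɹznuwtðoɹ/.
Syllabifying with onset maximization leaves /ɹ/, /z/, /w/, /t/, /ɹ/ stranded (only a nasal (/m/, /n/, or /ŋ/) is licensed in coda position; onsets are limited to one consonant).
Each unlicensed consonant becomes the onset of a new syllable: /ɹ/ → /ɹu/, /z/ → /zu/, /w/ → /wo/, /t/ → /to/, /ɹ/ → /ɹo/.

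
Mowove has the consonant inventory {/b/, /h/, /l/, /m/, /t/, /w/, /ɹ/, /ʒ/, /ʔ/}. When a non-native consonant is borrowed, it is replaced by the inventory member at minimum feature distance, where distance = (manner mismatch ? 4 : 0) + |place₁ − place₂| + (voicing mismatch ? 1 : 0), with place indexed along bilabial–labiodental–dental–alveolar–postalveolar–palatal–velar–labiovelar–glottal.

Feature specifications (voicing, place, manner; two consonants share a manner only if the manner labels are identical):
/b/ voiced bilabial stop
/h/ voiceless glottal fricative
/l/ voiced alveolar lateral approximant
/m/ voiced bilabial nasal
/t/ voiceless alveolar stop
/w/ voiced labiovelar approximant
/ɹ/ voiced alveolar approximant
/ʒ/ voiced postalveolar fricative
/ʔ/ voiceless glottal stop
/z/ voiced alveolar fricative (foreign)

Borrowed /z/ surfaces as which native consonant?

/ʒ/ is closest: same manner (fricative), place distance 1 (alveolar→postalveolar), same voicing; total 1. Next closest is /l/ at distance 4.

ʒ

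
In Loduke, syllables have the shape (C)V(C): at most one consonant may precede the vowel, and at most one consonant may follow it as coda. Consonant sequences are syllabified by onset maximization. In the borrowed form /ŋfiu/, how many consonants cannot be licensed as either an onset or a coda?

Syllabifying with onset maximization leaves /ŋ/ stranded (at most one coda consonant is licensed; onsets are limited to one consonant).

1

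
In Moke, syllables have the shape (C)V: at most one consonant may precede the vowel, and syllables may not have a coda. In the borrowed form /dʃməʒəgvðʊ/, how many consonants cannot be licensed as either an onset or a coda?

The consonants /d/, /ʃ/, /g/, /v/ cannot be parsed into a legal (C)V syllable (no codas are permitted; onsets are limited to one consonant).

4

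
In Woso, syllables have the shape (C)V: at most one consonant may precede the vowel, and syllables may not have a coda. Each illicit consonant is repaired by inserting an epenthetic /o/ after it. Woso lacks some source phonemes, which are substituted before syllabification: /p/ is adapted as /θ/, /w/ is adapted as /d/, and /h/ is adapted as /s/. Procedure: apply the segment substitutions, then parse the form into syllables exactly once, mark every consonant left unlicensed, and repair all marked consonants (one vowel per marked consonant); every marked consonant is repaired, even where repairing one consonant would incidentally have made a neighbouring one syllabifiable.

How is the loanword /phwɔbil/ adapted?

θosodɔbilo

Substitution: /p/ → /θ/, /h/ → /s/, /w/ → /d/, giving /θsdɔbil/.
Under (C)V, the unsyllabifiable consonants are /θ/, /s/, /l/ (no codas are permitted; onsets are limited to one consonant).
Epenthesis after each stranded consonant: /θ/ → /θo/, /s/ → /so/, /l/ → /lo/.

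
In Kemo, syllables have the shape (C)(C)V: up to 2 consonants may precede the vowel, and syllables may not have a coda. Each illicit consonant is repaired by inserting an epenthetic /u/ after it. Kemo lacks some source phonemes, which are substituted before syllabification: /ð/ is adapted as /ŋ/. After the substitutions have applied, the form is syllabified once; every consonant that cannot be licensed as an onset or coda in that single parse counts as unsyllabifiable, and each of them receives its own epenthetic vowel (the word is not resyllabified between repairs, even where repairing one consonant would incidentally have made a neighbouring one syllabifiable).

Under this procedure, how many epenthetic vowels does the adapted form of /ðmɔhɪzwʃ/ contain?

After substitution the input is /ŋmɔhɪzwʃ/.
The unsyllabifiable consonants are /z/, /w/, /ʃ/; each receives one epenthetic vowel.

3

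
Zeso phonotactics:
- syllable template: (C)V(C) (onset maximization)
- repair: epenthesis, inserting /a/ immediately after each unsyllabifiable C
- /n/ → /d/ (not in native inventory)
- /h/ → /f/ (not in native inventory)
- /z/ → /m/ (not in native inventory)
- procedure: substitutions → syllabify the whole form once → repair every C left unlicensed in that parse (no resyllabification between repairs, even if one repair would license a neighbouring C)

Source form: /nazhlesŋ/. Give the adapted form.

damfalesŋa

Substitution: /n/ → /d/, /z/ → /m/, /h/ → /f/, giving /damflesŋ/.
Syllabifying with onset maximization leaves /f/, /ŋ/ stranded (at most one coda consonant is licensed; onsets are limited to one consonant).
Epenthesis after each stranded consonant: /f/ → /fa/, /ŋ/ → /ŋa/.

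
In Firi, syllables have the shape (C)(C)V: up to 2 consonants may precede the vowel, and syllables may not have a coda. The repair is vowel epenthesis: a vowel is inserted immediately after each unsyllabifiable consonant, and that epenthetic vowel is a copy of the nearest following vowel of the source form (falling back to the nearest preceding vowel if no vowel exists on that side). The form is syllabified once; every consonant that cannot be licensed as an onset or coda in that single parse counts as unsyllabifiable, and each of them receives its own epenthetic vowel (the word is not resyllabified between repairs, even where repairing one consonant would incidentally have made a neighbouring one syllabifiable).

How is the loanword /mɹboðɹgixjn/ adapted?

moɹboðiɹgixijini

Syllabifying with onset maximization leaves /m/, /ð/, /x/, /j/, /n/ stranded (no codas are permitted; onsets may contain at most 2 consonants).
Epenthesis after each stranded consonant: /m/ → /mo/, /ð/ → /ði/, /x/ → /xi/, /j/ → /ji/, /n/ → /ni/.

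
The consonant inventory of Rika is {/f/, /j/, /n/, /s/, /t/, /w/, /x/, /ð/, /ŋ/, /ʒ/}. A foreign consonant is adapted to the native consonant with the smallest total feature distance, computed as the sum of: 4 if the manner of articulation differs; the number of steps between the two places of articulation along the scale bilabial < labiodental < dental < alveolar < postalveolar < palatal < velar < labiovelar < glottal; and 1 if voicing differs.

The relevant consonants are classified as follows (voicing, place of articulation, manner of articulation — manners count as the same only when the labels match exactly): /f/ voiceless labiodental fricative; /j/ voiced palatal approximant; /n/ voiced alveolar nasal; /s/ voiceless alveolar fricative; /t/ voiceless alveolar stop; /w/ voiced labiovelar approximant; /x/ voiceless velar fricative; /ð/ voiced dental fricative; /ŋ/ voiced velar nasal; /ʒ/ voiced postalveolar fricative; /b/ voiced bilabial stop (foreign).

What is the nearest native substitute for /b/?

t

/t/ is closest: same manner (stop), place distance 3 (bilabial→alveolar), voicing differs (+1); total 4. Next closest is /f/ at distance 6.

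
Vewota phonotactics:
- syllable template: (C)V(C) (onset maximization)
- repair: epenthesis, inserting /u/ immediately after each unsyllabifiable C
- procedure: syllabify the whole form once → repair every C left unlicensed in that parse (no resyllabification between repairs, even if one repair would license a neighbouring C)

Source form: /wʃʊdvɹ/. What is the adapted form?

wuʃʊdvuɹu

The consonants /w/, /v/, /ɹ/ cannot be parsed into a legal (C)V(C) syllable (at most one coda consonant is licensed; onsets are limited to one consonant).
Each unlicensed consonant becomes the onset of a new syllable: /w/ → /wu/, /v/ → /vu/, /ɹ/ → /ɹu/.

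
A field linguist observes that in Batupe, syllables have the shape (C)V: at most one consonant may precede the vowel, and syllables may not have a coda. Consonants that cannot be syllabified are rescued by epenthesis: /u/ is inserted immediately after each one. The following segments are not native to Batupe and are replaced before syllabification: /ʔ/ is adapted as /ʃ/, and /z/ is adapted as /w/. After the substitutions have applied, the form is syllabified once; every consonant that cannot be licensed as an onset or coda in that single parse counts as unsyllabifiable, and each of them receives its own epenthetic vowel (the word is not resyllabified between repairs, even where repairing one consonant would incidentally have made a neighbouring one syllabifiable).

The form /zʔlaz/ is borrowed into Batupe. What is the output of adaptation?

wuʃulawu

Substitution: /z/ → /w/, /ʔ/ → /ʃ/, giving /wʃlaw/.
The consonants /w/, /ʃ/, /w/ cannot be parsed into a legal (C)V syllable (no codas are permitted; onsets are limited to one consonant).
Epenthesis after each stranded consonant: /w/ → /wu/, /ʃ/ → /ʃu/, /w/ → /wu/.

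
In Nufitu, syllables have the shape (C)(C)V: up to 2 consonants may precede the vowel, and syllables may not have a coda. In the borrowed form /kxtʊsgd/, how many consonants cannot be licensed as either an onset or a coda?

4

The consonants /k/, /s/, /g/, /d/ cannot be parsed into a legal (C)(C)V syllable (no codas are permitted; onsets may contain at most 2 consonants).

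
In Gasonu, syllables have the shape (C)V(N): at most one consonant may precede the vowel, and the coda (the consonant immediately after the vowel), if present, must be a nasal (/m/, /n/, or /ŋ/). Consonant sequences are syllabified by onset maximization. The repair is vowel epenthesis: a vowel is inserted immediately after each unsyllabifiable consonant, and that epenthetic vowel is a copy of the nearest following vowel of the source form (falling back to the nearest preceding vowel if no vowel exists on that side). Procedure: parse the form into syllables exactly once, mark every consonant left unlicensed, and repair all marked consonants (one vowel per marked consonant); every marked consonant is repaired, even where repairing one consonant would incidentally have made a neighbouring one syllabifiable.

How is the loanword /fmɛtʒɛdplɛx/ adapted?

The consonants /f/, /t/, /d/, /p/, /x/ cannot be parsed into a legal (C)V(N) syllable (only a nasal (/m/, /n/, or /ŋ/) is licensed in coda position; onsets are limited to one consonant).
Each unlicensed consonant becomes the onset of a new syllable: /f/ → /fɛ/, /t/ → /tɛ/, /d/ → /dɛ/, /p/ → /pɛ/, /x/ → /xɛ/.

fɛmɛtɛʒɛdɛpɛlɛxɛ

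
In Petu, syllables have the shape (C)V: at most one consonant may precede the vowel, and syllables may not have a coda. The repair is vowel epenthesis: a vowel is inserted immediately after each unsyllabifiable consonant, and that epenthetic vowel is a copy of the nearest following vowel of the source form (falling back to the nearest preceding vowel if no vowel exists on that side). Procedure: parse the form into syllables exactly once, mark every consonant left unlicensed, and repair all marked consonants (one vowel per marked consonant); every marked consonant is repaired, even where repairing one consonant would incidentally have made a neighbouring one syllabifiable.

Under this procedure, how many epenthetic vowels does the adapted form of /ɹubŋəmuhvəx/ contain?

3

The unsyllabifiable consonants are /b/, /h/, /x/; each receives one epenthetic vowel.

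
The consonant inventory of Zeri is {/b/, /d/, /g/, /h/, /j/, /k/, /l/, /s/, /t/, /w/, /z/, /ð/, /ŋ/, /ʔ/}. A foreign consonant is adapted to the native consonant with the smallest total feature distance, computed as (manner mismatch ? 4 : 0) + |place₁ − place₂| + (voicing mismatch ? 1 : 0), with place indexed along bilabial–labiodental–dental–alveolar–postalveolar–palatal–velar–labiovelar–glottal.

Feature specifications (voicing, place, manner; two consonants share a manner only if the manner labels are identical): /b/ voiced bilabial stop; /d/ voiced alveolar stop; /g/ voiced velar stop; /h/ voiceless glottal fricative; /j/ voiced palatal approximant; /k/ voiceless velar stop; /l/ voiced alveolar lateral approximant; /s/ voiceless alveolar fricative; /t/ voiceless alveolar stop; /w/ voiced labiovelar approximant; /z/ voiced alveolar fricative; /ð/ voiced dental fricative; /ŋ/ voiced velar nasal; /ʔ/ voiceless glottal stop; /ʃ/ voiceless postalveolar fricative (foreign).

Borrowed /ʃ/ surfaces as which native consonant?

/s/ is closest: same manner (fricative), place distance 1 (postalveolar→alveolar), same voicing; total 1. Next closest is /z/ at distance 2.

s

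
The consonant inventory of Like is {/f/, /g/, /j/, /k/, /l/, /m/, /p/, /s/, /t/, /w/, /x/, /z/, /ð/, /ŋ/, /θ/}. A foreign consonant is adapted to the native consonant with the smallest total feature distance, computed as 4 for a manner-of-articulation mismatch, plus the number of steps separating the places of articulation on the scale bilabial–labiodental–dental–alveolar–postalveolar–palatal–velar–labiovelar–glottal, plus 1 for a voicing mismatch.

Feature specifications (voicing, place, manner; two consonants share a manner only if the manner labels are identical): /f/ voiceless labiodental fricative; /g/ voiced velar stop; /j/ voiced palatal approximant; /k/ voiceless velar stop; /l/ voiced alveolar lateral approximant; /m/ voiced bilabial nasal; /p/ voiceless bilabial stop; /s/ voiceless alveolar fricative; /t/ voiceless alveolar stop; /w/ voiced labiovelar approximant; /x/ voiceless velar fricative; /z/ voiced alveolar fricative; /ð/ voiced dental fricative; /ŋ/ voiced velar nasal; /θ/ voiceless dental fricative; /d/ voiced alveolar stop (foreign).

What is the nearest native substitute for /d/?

t

/t/ is closest: same manner (stop), place distance 0 (alveolar→alveolar), voicing differs (+1); total 1. Next closest is /g/ at distance 3.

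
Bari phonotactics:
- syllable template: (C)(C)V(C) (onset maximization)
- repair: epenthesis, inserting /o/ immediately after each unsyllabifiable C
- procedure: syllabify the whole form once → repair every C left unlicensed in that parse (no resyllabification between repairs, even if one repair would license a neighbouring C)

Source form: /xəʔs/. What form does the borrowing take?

The consonants /s/ cannot be parsed into a legal (C)(C)V(C) syllable (at most one coda consonant is licensed; onsets may contain at most 2 consonants).
Each unlicensed consonant becomes the onset of a new syllable: /s/ → /so/.

xəʔso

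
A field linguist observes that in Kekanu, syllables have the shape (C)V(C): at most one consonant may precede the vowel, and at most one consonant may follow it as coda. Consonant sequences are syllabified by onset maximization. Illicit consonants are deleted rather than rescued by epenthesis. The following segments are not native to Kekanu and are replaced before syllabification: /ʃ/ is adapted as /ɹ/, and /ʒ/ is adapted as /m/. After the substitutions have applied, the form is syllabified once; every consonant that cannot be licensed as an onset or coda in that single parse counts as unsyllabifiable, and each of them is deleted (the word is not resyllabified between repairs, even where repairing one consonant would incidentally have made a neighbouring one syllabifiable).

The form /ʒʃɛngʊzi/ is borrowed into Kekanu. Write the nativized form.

ɹɛngʊzi

Substitution: /ʒ/ → /m/, /ʃ/ → /ɹ/, giving /mɹɛngʊzi/.
Under (C)V(C), the unsyllabifiable consonants are /m/ (at most one coda consonant is licensed; onsets are limited to one consonant).
Deleting the stranded consonants removes /m/.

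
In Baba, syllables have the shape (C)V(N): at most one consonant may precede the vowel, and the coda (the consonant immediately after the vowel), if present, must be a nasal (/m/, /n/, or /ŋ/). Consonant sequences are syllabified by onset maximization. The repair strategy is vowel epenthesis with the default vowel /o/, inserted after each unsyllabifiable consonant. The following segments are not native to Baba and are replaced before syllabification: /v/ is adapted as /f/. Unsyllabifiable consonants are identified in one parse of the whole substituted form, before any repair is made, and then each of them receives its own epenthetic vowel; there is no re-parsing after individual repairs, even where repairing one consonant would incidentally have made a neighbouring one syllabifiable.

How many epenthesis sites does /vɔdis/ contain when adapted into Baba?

1

After substitution the input is /fɔdis/.
The unsyllabifiable consonants are /s/; each receives one epenthetic vowel.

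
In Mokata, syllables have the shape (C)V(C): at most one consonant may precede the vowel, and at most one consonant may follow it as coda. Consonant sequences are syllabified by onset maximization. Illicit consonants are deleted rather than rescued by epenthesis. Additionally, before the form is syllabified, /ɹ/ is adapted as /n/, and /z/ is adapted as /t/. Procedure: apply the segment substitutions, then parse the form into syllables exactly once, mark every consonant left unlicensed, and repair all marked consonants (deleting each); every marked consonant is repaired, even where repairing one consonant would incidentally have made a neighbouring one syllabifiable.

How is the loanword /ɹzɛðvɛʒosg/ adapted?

Substitution: /ɹ/ → /n/, /z/ → /t/, giving /ntɛðvɛʒosg/.
Under (C)V(C), the unsyllabifiable consonants are /n/, /g/ (at most one coda consonant is licensed; onsets are limited to one consonant).
Deleting the stranded consonants removes /n/, /g/.

tɛðvɛʒos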